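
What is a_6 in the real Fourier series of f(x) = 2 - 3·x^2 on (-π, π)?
a_6 = (1/π) ∫_{-π}^{π} f(x)·cos(6x) dx.
Evaluate the integral (use parity and integration by parts as needed): a_6 = -1/3.

Final answer: -1/3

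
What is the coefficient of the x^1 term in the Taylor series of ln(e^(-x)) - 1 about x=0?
Expand to order 1: ln(e^(-x)) - 1 = -x - 1 + O(x^2).
The coefficient of x^1 is -1.

Final answer: -1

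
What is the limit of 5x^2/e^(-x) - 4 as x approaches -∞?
The quotient is an ∞/∞ indeterminate form as x → -∞.
Compare growth rates of the dominant terms (exponentials ≫ polynomials ≫ logarithms), or apply L'Hôpital's rule; the quotient → 0.
Adding the constant: 0 - 4 = -4. Limit = -4.

Final answer: -4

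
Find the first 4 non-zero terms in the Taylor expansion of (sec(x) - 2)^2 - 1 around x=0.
599·x^8/10080 + 7·x^6/180 - x^4/6 - x^2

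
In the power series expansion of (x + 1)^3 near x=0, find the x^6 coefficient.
Expand to order 6: (x + 1)^3 = x^3 + 3·x^2 + 3·x + 1 + O(x^7).
The coefficient of x^6 is 0.

Final answer: 0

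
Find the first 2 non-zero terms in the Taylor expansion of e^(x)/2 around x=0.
x/2 + 1/2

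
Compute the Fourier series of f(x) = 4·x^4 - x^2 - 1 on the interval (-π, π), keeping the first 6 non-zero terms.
(196 - 32·π^2)·cos(x) + (-13 + 8·π^2)·cos(2·x) + (76/27 - 32·π^2/9)·cos(3·x) + (-1 + 2·π^2)·cos(4·x) + (292/625 - 32·π^2/25)·cos(5·x) - π^2/3 - 1 + 4·π^4/5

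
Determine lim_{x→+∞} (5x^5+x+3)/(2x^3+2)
This is an ∞/∞ indeterminate form as x → +∞.
Divide numerator and denominator by x^5 and let the lower-order terms vanish; the numerator's degree 5 exceeds the denominator's degree 3, so the quotient diverges.
Limit = ∞.

Final answer: ∞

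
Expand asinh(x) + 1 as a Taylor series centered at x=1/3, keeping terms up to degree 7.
asinh(1/3) + 1 + 3·√(10)·(x - 1/3)/10 - 9·√(10)·(x - 1/3)^2/200 - 63·√(10)·(x - 1/3)^3/2000 + 81·√(10)·(x - 1/3)^4/3200 + 1701·√(10)·(x - 1/3)^5/800000 - 209709·√(10)·(x - 1/3)^6/16000000 + 5644647·√(10)·(x - 1/3)^7/1120000000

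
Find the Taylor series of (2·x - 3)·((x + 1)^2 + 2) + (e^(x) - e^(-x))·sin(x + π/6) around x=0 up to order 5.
-x^5/30 + 5·x^3/3 + x^2·(1 + √(3)) + x - 9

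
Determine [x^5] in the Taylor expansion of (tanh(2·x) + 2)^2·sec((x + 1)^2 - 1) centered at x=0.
Expand to order 5: (tanh(2·x) + 2)^2·sec((x + 1)^2 - 1) = 916·x^5/15 + 86·x^4/3 + 40·x^3/3 + 12·x^2 + 8·x + 4 + O(x^6).
The coefficient of x^5 is 916/15.

Final answer: 916/15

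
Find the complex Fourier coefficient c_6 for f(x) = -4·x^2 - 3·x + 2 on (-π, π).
Compute the real Fourier coefficients first: a_6 = -4/9, b_6 = 1.
Then c_6 = (a_6 − i·b_6)/2 = -2/9 - i/2.

Final answer: -2/9 - i/2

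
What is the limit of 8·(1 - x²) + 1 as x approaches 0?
Direct substitution at x = 0 gives 9.

Final answer: 9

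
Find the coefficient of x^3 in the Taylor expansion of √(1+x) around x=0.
Expand to order 3: √(1+x) = x^3/16 - x^2/8 + x/2 + 1 + O(x^4).
The coefficient of x^3 is 1/16.

Final answer: 1/16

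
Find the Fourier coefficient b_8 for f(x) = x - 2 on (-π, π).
b_8 = (1/π) ∫_{-π}^{π} f(x)·sin(8x) dx.
Evaluate the integral (use parity and integration by parts as needed): b_8 = -1/4.

Final answer: -1/4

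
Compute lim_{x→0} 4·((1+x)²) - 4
Direct substitution at x = 0 gives 0.

Final answer: 0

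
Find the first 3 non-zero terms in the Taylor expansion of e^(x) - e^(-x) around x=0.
x^5/60 + x^3/3 + 2·x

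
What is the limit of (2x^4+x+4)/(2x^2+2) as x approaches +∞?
This is an ∞/∞ indeterminate form as x → +∞.
Divide numerator and denominator by x^4 and let the lower-order terms vanish; the numerator's degree 4 exceeds the denominator's degree 2, so the quotient diverges.
Limit = ∞.

Final answer: ∞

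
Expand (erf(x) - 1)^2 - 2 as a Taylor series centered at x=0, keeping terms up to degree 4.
-8·x^4/(3·π) + 4·x^3/(3·√(π)) + 4·x^2/π - 4·x/√(π) - 1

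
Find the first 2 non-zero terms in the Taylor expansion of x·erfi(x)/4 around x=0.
x^4/(6·√(π)) + x^2/(2·√(π))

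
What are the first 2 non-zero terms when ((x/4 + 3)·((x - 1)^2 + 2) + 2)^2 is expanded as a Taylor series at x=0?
121 - 231·x/2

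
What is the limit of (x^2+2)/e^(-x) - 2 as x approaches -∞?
The quotient is an ∞/∞ indeterminate form as x → -∞.
Compare growth rates of the dominant terms (exponentials ≫ polynomials ≫ logarithms), or apply L'Hôpital's rule; the quotient → 0.
Adding the constant: 0 - 2 = -2. Limit = -2.

Final answer: -2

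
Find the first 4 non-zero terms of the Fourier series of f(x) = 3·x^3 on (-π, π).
(-36 + 6·π^2)·sin(x) + (9/2 - 3·π^2)·sin(2·x) + (-4/3 + 2·π^2)·sin(3·x) + (9/16 - 3·π^2/2)·sin(4·x)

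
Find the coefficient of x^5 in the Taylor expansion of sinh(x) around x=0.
Expand to order 5: sinh(x) = x^5/120 + x^3/6 + x + O(x^6).
The coefficient of x^5 is 1/120.

Final answer: 1/120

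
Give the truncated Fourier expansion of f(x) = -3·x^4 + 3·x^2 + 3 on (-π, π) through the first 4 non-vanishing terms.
(-156 + 24·π^2)·cos(x) + (12 - 6·π^2)·cos(2·x) + (-28/9 + 8·π^2/3)·cos(3·x) - 3·π^4/5 + 3 + π^2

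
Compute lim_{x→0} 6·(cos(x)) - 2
Direct substitution at x = 0 gives 4.

Final answer: 4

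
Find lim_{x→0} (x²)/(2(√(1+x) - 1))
Both numerator and denominator → 0 as x → 0; this is a 0/0 indeterminate form.
Expand each to leading order near x = 0: numerator ~ x^2, denominator ~ x.
The limit of the ratio is 0.

Final answer: 0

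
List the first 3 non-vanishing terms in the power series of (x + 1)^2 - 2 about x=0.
x^2 + 2·x - 1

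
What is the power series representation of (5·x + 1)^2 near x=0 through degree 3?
25·x^2 + 10·x + 1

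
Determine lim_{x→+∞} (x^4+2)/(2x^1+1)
This is an ∞/∞ indeterminate form as x → +∞.
Divide numerator and denominator by x^4 and let the lower-order terms vanish; the numerator's degree 4 exceeds the denominator's degree 1, so the quotient diverges.
Limit = ∞.

Final answer: ∞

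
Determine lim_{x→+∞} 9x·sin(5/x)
As x → +∞: let u = 5/x → 0⁺; then 9·x·sin(5/x) = 9·5·sin(u)/u → 9·5·1 = 45.
Limit = 45.

Final answer: 45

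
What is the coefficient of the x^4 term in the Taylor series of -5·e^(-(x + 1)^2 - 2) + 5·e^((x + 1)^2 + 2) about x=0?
25·e^(-3)/6 + 95·e^(3)/6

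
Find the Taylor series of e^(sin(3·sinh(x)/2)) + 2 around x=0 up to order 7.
-6229·x^7/26880 - 2147·x^6/5120 - 79·x^5/160 - 33·x^4/128 + x^3/4 + 9·x^2/8 + 3·x/2 + 3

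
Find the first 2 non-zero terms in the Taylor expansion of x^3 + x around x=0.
x^3 + x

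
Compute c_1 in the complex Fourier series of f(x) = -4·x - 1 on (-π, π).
Compute the real Fourier coefficients first: a_1 = 0, b_1 = -8.
Then c_1 = (a_1 − i·b_1)/2 = 4·i.

Final answer: 4·i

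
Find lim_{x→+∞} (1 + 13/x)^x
As x → +∞: this is the defining limit (1 + 13/x)^x → e^13.
Limit = e^(13).

Final answer: e^(13)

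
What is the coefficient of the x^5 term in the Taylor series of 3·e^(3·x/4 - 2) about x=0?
Expand to order 5: 3·e^(3·x/4 - 2) = 243·x^5·e^(-2)/40960 + 81·x^4·e^(-2)/2048 + 27·x^3·e^(-2)/128 + 27·x^2·e^(-2)/32 + 9·x·e^(-2)/4 + 3·e^(-2) + O(x^6).
The coefficient of x^5 is 243·e^(-2)/40960.

Final answer: 243·e^(-2)/40960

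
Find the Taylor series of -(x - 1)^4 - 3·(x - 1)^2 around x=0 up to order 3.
4·x^3 - 9·x^2 + 10·x - 4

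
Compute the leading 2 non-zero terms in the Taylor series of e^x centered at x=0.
x + 1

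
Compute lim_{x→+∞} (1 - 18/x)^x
As x → +∞: this is the defining limit (1 - 18/x)^x → e^(-18).
Limit = e^(-18).

Final answer: e^(-18)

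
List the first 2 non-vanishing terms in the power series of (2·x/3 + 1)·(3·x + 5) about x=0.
19·x/3 + 5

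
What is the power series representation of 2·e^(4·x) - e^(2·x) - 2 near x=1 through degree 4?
-e^(2) - 2 + 2·e^(4) + (-2·e^(2) + 8·e^(4))·(x - 1) + (-2·e^(2) + 16·e^(4))·(x - 1)^2 + (-4·e^(2)/3 + 64·e^(4)/3)·(x - 1)^3 + (-2·e^(2)/3 + 64·e^(4)/3)·(x - 1)^4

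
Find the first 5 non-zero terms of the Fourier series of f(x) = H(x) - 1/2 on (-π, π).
2·sin(x)/π + 2·sin(3·x)/(3·π) + 2·sin(5·x)/(5·π) + 2·sin(7·x)/(7·π) + 2·sin(9·x)/(9·π)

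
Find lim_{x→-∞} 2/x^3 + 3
Evaluate the dominant behaviour as x → -∞; each term tends to a finite value or vanishes.
Limit = 3.

Final answer: 3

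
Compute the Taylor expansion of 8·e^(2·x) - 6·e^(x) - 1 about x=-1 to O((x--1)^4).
(-6·e - e^(2) + 8)·e^(-2) + (16 - 6·e)·e^(-2)·(x + 1) + (16 - 3·e)·e^(-2)·(x + 1)^2 + (32 - 3·e)·e^(-2)·(x + 1)^3/3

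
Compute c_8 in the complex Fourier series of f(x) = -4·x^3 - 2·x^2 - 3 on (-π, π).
Compute the real Fourier coefficients first: a_8 = -1/8, b_8 = -3/32 + π^2.
Then c_8 = (a_8 − i·b_8)/2 = -1/16 - i·π^2/2 + 3·i/64.

Final answer: -1/16 - i·π^2/2 + 3·i/64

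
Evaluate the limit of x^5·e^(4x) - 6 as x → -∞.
The product is a 0·∞ indeterminate form at x → -∞.
Rewrite the product as x^5 / e^(-4x) (an ∞/∞ form) and apply L'Hôpital, or use the standard hierarchy e^(4|x|) ≫ |x^5| as x → -∞.
The indeterminate product → 0, so the limit = -6.

Final answer: -6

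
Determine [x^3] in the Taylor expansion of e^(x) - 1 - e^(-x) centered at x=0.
Expand to order 3: e^(x) - 1 - e^(-x) = x^3/3 + 2·x - 1 + O(x^4).
The coefficient of x^3 is 1/3.

Final answer: 1/3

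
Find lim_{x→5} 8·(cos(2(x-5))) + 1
Direct substitution at x = 5 gives 9.

Final answer: 9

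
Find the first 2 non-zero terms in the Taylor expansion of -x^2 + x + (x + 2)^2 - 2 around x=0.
5·x + 2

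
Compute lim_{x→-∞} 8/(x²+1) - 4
Evaluate the dominant behaviour as x → -∞; each term tends to a finite value or vanishes.
Limit = -4.

Final answer: -4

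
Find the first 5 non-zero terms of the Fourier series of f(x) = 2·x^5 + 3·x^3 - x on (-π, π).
(-74·π^2 + 4·π^4 + 442)·sin(x) + (-2·π^4 - 19/2 + 7·π^2)·sin(2·x) + (-26·π^2/27 - 2/81 + 4·π^4/3)·sin(3·x) + (-π^4 - π^2/4 + 19/32)·sin(4·x) + (-334/625 + 14·π^2/25 + 4·π^4/5)·sin(5·x)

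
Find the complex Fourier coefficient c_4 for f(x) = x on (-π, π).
Compute the real Fourier coefficients first: a_4 = 0, b_4 = -1/2.
Then c_4 = (a_4 − i·b_4)/2 = i/4.

Final answer: i/4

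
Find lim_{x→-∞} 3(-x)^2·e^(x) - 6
The product is a 0·∞ indeterminate form at x → -∞.
Rewrite the product as 3(-x)^2 / e^(-x) (an ∞/∞ form) and apply L'Hôpital, or use the standard hierarchy e^(|x|) ≫ |(-x)^2| as x → -∞.
The indeterminate product → 0, so the limit = -6.

Final answer: -6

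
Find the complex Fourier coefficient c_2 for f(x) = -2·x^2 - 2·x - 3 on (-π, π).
Compute the real Fourier coefficients first: a_2 = -2, b_2 = 2.
Then c_2 = (a_2 − i·b_2)/2 = -1 - i.

Final answer: -1 - i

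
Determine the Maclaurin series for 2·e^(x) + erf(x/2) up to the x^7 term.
x^7·(1/2520 - 1/(2688·√(π))) + x^6/360 + x^5·(1/(160·√(π)) + 1/60) + x^4/12 + x^3·(1/3 - 1/(12·√(π))) + x^2 + x·(1/√(π) + 2) + 2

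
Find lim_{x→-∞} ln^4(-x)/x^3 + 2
The quotient is an ∞/∞ indeterminate form as x → -∞.
Compare growth rates of the dominant terms (exponentials ≫ polynomials ≫ logarithms), or apply L'Hôpital's rule; the quotient → 0.
Adding the constant: 0 + 2 = 2. Limit = 2.

Final answer: 2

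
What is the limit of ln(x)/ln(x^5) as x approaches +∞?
This is an ∞/∞ indeterminate form as x → +∞.
Write ln(x^5) = 5·ln(x), reducing the quotient to 1/5.
Limit = 1/5.

Final answer: 1/5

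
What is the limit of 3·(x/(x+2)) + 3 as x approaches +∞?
Evaluate the dominant behaviour as x → +∞; each term tends to a finite value or vanishes.
Limit = 6.

Final answer: 6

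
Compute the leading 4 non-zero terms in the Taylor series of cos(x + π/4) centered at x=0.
√(2)·x^3/12 - √(2)·x^2/4 - √(2)·x/2 + √(2)/2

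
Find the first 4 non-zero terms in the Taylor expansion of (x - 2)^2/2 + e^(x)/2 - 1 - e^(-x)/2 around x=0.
x^3/6 + x^2/2 - x + 1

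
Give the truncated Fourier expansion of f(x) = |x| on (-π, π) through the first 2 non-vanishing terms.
-4·cos(x)/π + π/2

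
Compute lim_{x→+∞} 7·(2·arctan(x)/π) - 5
Evaluate the dominant behaviour as x → +∞; each term tends to a finite value or vanishes.
Limit = 2.

Final answer: 2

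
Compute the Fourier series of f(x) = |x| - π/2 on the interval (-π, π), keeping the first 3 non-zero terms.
-4·cos(x)/π - 4·cos(3·x)/(9·π) - 4·cos(5·x)/(25·π)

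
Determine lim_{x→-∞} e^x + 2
Evaluate the dominant behaviour as x → -∞; each term tends to a finite value or vanishes.
Limit = 2.

Final answer: 2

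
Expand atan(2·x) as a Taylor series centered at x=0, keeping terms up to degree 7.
-128·x^7/7 + 32·x^5/5 - 8·x^3/3 + 2·x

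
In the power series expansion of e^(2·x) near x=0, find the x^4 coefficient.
Expand to order 4: e^(2·x) = 2·x^4/3 + 4·x^3/3 + 2·x^2 + 2·x + 1 + O(x^5).
The coefficient of x^4 is 2/3.

Final answer: 2/3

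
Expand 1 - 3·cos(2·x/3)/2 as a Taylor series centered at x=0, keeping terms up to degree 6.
2·x^6/10935 - x^4/81 + x^2/3 - 1/2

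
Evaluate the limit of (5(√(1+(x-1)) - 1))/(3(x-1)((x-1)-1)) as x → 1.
Both numerator and denominator → 0 as x → 1; this is a 0/0 indeterminate form.
Expand each to leading order near x = 1: numerator ~ 5·(x - 1)/2, denominator ~ -3·(x - 1).
The limit of the ratio is -5/6.

Final answer: -5/6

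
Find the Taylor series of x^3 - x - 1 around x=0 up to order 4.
x^3 - x - 1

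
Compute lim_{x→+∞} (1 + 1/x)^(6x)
As x → +∞: write (1 + 1/x)^(6x) = ((1 + 1/x)^x)^6 → (e^1)^6 = e^6.
Limit = e^(6).

Final answer: e^(6)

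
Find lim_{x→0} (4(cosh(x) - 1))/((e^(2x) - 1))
Both numerator and denominator → 0 as x → 0; this is a 0/0 indeterminate form.
Expand each to leading order near x = 0: numerator ~ 2·x^2, denominator ~ 2·x.
The limit of the ratio is 0.

Final answer: 0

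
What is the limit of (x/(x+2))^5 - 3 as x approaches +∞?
As x → +∞: x/(x+2) = 1/(1 + 2/x) → 1, and the 5th power of a limit-1 base also → 1; with the additive constant, 1 - 3 = -2.
Limit = -2.

Final answer: -2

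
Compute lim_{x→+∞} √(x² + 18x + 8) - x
This is an ∞ − ∞ indeterminate form.
Multiply and divide by the conjugate √(x²+18x + 8) + x; the x² terms cancel, leaving (18x + 8)/(√(x²+18x + 8)+x) → 18/2 = 9.
Limit = 9.

Final answer: 9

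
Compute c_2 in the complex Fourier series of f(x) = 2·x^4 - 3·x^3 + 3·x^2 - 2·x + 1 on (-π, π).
Compute the real Fourier coefficients first: a_2 = -3 + 4·π^2, b_2 = -5/2 + 3·π^2.
Then c_2 = (a_2 − i·b_2)/2 = -3/2 + 2·π^2 - 3·i·π^2/2 + 5·i/4.

Final answer: -3/2 + 2·π^2 - 3·i·π^2/2 + 5·i/4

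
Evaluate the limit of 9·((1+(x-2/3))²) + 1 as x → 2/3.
Direct substitution at x = 2/3 gives 10.

Final answer: 10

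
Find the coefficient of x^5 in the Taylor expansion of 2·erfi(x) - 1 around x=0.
Expand to order 5: 2·erfi(x) - 1 = 2·x^5/(5·√(π)) + 4·x^3/(3·√(π)) + 4·x/√(π) - 1 + O(x^6).
The coefficient of x^5 is 2/(5·√(π)).

Final answer: 2/(5·√(π))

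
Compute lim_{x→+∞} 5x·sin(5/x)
As x → +∞: let u = 5/x → 0⁺; then 5·x·sin(5/x) = 5·5·sin(u)/u → 5·5·1 = 25.
Limit = 25.

Final answer: 25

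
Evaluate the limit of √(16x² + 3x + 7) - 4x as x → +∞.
As x → +∞: multiply by the conjugate to get (3x+7)/(√(16x²+3x+7)+4x); the denominator ~ 8x, so the limit is 3/8.
Limit = 3/8.

Final answer: 3/8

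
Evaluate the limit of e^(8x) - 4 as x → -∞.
Evaluate the dominant behaviour as x → -∞; each term tends to a finite value or vanishes.
Limit = -4.

Final answer: -4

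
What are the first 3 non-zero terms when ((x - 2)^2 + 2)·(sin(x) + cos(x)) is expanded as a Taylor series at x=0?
-6·x^2 + 2·x + 6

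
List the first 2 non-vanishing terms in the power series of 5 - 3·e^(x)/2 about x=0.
7/2 - 3·x/2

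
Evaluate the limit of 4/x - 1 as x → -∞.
Evaluate the dominant behaviour as x → -∞; each term tends to a finite value or vanishes.
Limit = -1.

Final answer: -1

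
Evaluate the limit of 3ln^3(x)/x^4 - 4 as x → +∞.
The quotient is an ∞/∞ indeterminate form as x → +∞.
The polynomial denominator x^4 dominates the logarithmic numerator (any positive power of x ≫ ln^3(x) as x → ∞), so the quotient → 0.
Adding the constant: 0 - 4 = -4. Limit = -4.

Final answer: -4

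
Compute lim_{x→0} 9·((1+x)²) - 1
Direct substitution at x = 0 gives 8.

Final answer: 8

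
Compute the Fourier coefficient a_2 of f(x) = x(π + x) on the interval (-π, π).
a_2 = (1/π) ∫_{-π}^{π} f(x)·cos(2x) dx.
Evaluate the integral (use parity and integration by parts as needed): a_2 = 1.

Final answer: 1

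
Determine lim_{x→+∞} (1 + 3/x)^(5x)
As x → +∞: write (1 + 3/x)^(5x) = ((1 + 3/x)^x)^5 → (e^3)^5 = e^15.
Limit = e^(15).

Final answer: e^(15)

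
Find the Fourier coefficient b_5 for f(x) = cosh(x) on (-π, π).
b_5 = (1/π) ∫_{-π}^{π} f(x)·sin(5x) dx.
Evaluate the integral (use parity and integration by parts as needed): b_5 = 0.

Final answer: 0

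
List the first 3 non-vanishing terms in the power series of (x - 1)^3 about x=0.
-3·x^2 + 3·x - 1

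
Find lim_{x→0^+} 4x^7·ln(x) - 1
The product is a 0·∞ indeterminate form at x → 0⁺.
Rewrite the product as 4·ln(x) / x^(-7) and apply L'Hôpital, or use the standard hierarchy x^(-7) ≫ |ln x| as x → 0⁺.
The indeterminate product → 0, so the limit = -1.

Final answer: -1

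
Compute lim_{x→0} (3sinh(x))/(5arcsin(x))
Both numerator and denominator → 0 as x → 0; this is a 0/0 indeterminate form.
Expand each to leading order near x = 0: numerator ~ 3·x, denominator ~ 5·x.
The limit of the ratio is 3/5.

Final answer: 3/5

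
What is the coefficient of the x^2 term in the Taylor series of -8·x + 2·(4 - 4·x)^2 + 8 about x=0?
Expand to order 2: -8·x + 2·(4 - 4·x)^2 + 8 = 32·x^2 - 72·x + 40 + O(x^3).
The coefficient of x^2 is 32.

Final answer: 32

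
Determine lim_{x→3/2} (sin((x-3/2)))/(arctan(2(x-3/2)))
Both numerator and denominator → 0 as x → 3/2; this is a 0/0 indeterminate form.
Expand each to leading order near x = 3/2: numerator ~ (x - 3/2), denominator ~ 2·(x - 3/2).
The limit of the ratio is 1/2.

Final answer: 1/2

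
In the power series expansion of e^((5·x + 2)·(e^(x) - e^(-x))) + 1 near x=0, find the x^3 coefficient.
Expand to order 3: e^((5·x + 2)·(e^(x) - e^(-x))) + 1 = 154·x^3/3 + 18·x^2 + 4·x + 2 + O(x^4).
The coefficient of x^3 is 154/3.

Final answer: 154/3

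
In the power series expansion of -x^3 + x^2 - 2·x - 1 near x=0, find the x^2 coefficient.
Expand to order 2: -x^3 + x^2 - 2·x - 1 = x^2 - 2·x - 1 + O(x^3).
The coefficient of x^2 is 1.

Final answer: 1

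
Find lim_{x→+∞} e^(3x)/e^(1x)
This is an ∞/∞ indeterminate form as x → +∞.
Rewrite e^(3x)/e^(1x) = e^((3−1)x) = e^(2x); the exponent coefficient is 2 > 0 so e^(2x) → ∞.
Limit = ∞.

Final answer: ∞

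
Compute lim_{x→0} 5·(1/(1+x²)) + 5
Direct substitution at x = 0 gives 10.

Final answer: 10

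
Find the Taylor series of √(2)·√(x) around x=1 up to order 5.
√(2) + √(2)·(x - 1)/2 - √(2)·(x - 1)^2/8 + √(2)·(x - 1)^3/16 - 5·√(2)·(x - 1)^4/128 + 7·√(2)·(x - 1)^5/256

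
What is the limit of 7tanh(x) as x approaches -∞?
Evaluate the dominant behaviour as x → -∞; each term tends to a finite value or vanishes.
Limit = -7.

Final answer: -7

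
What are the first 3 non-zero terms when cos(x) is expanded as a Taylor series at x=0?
x^4/24 - x^2/2 + 1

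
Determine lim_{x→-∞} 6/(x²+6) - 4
Evaluate the dominant behaviour as x → -∞; each term tends to a finite value or vanishes.
Limit = -4.

Final answer: -4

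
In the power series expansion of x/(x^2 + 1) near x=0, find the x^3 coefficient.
Expand to order 3: x/(x^2 + 1) = -x^3 + x + O(x^4).
The coefficient of x^3 is -1.

Final answer: -1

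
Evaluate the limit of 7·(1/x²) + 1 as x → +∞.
Evaluate the dominant behaviour as x → +∞; each term tends to a finite value or vanishes.
Limit = 1.

Final answer: 1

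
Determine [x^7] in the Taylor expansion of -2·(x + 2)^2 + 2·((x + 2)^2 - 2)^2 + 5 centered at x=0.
Expand to order 7: -2·(x + 2)^2 + 2·((x + 2)^2 - 2)^2 + 5 = 2·x^4 + 16·x^3 + 38·x^2 + 24·x + 5 + O(x^8).
The coefficient of x^7 is 0.

Final answer: 0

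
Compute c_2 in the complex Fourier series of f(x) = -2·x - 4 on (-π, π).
Compute the real Fourier coefficients first: a_2 = 0, b_2 = 2.
Then c_2 = (a_2 − i·b_2)/2 = -i.

Final answer: -i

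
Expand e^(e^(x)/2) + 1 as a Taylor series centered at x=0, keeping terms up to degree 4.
49·x^4·e^(1/2)/384 + 11·x^3·e^(1/2)/48 + 3·x^2·e^(1/2)/8 + x·e^(1/2)/2 + 1 + e^(1/2)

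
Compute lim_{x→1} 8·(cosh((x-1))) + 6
Direct substitution at x = 1 gives 14.

Final answer: 14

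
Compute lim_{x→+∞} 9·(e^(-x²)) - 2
Evaluate the dominant behaviour as x → +∞; each term tends to a finite value or vanishes.
Limit = -2.

Final answer: -2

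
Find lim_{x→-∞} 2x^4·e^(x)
This is a 0·∞ indeterminate form at x → -∞.
Rewrite the product as 2x^4 / e^(-x) (an ∞/∞ form) and apply L'Hôpital, or use the standard hierarchy e^(|x|) ≫ |x^4| as x → -∞.
The indeterminate product → 0, so the limit = 0.

Final answer: 0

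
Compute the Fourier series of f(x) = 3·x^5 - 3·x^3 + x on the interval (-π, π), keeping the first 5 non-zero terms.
(-126·π^2 + 6·π^4 + 758)·sin(x) + (-3·π^4 - 28 + 18·π^2)·sin(2·x) + (-58·π^2/9 + 134/27 + 2·π^4)·sin(3·x) + (-3·π^4/2 - 113/64 + 27·π^2/8)·sin(4·x) + (-54·π^2/25 + 574/625 + 6·π^4/5)·sin(5·x)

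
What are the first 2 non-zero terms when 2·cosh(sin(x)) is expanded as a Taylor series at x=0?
x^2 + 2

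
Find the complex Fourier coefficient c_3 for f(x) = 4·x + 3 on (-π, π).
Compute the real Fourier coefficients first: a_3 = 0, b_3 = 8/3.
Then c_3 = (a_3 − i·b_3)/2 = -4·i/3.

Final answer: -4·i/3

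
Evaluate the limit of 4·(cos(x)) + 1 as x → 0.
Direct substitution at x = 0 gives 5.

Final answer: 5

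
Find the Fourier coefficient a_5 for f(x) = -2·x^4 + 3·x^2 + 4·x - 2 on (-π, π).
a_5 = (1/π) ∫_{-π}^{π} f(x)·cos(5x) dx.
Evaluate the integral (use parity and integration by parts as needed): a_5 = -396/625 + 16·π^2/25.

Final answer: -396/625 + 16·π^2/25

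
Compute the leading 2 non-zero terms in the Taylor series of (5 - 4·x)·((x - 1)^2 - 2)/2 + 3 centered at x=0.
1/2 - 3·x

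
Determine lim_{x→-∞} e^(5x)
Evaluate the dominant behaviour as x → -∞; each term tends to a finite value or vanishes.
Limit = 0.

Final answer: 0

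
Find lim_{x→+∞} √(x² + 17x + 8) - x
This is an ∞ − ∞ indeterminate form.
Multiply and divide by the conjugate √(x²+17x + 8) + x; the x² terms cancel, leaving (17x + 8)/(√(x²+17x + 8)+x) → 17/2.
Limit = 17/2.

Final answer: 17/2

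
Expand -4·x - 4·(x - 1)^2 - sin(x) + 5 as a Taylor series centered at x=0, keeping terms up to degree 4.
x^3/6 - 4·x^2 + 3·x + 1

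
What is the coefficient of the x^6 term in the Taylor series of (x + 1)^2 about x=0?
Expand to order 6: (x + 1)^2 = x^2 + 2·x + 1 + O(x^7).
The coefficient of x^6 is 0.

Final answer: 0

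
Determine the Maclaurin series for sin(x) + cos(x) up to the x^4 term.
x^4/24 - x^3/6 - x^2/2 + x + 1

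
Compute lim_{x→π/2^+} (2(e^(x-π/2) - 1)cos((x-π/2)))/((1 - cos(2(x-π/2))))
Both numerator and denominator → 0 as x → π/2^+; this is a 0/0 indeterminate form.
Expand each to leading order near x = π/2: numerator ~ 2·(x - π/2), denominator ~ 2·(x - π/2)^2.
The limit of the ratio is ∞.

Final answer: ∞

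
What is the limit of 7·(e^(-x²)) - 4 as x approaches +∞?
Evaluate the dominant behaviour as x → +∞; each term tends to a finite value or vanishes.
Limit = -4.

Final answer: -4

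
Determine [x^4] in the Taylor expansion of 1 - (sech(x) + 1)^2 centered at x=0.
Expand to order 4: 1 - (sech(x) + 1)^2 = -13·x^4/12 + 2·x^2 - 3 + O(x^5).
The coefficient of x^4 is -13/12.

Final answer: -13/12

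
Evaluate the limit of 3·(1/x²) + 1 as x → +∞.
Evaluate the dominant behaviour as x → +∞; each term tends to a finite value or vanishes.
Limit = 1.

Final answer: 1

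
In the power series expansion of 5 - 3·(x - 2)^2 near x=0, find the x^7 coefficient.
Expand to order 7: 5 - 3·(x - 2)^2 = -3·x^2 + 12·x - 7 + O(x^8).
The coefficient of x^7 is 0.

Final answer: 0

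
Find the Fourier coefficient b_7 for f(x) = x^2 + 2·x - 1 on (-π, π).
b_7 = (1/π) ∫_{-π}^{π} f(x)·sin(7x) dx.
Evaluate the integral (use parity and integration by parts as needed): b_7 = 4/7.

Final answer: 4/7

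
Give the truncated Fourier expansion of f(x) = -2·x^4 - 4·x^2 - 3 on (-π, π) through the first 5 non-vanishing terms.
(-80 + 16·π^2)·cos(x) + (2 - 4·π^2)·cos(2·x) + (16/27 + 16·π^2/9)·cos(3·x) + (-π^2 - 5/8)·cos(4·x) - 2·π^4/5 - 4·π^2/3 - 3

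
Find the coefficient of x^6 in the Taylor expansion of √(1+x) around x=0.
Expand to order 6: √(1+x) = -21·x^6/1024 + 7·x^5/256 - 5·x^4/128 + x^3/16 - x^2/8 + x/2 + 1 + O(x^7).
The coefficient of x^6 is -21/1024.

Final answer: -21/1024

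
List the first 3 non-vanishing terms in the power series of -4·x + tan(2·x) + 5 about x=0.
8·x^3/3 - 2·x + 5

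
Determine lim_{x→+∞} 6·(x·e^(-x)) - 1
Evaluate the dominant behaviour as x → +∞; each term tends to a finite value or vanishes.
Limit = -1.

Final answer: -1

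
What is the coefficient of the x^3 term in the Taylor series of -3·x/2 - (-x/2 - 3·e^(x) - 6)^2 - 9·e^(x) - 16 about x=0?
Expand to order 3: -3·x/2 - (-x/2 - 3·e^(x) - 6)^2 - 9·e^(x) - 16 = -21·x^3 - 175·x^2/4 - 147·x/2 - 106 + O(x^4).
The coefficient of x^3 is -21.

Final answer: -21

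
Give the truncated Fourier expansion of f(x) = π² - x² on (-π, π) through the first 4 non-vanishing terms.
4·cos(x) - cos(2·x) + 4·cos(3·x)/9 + 2·π^2/3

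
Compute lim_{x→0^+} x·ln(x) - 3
The product is a 0·∞ indeterminate form at x → 0⁺.
Rewrite the product as ln(x) / x^(-1) and apply L'Hôpital, or use the standard hierarchy x^(-1) ≫ |ln x| as x → 0⁺.
The indeterminate product → 0, so the limit = -3.

Final answer: -3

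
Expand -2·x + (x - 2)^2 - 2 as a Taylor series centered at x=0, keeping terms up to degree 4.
x^2 - 6·x + 2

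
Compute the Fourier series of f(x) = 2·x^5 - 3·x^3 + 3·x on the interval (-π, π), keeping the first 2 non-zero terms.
(-86·π^2 + 4·π^4 + 522)·sin(x) + (-2·π^4 - 45/2 + 13·π^2)·sin(2·x)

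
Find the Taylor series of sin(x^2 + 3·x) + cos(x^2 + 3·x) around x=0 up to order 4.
-13·x^4/8 - 15·x^3/2 - 7·x^2/2 + 3·x + 1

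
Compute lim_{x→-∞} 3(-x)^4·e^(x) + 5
The product is a 0·∞ indeterminate form at x → -∞.
Rewrite the product as 3(-x)^4 / e^(-x) (an ∞/∞ form) and apply L'Hôpital, or use the standard hierarchy e^(|x|) ≫ |(-x)^4| as x → -∞.
The indeterminate product → 0, so the limit = 5.

Final answer: 5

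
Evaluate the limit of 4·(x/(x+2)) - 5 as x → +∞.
Evaluate the dominant behaviour as x → +∞; each term tends to a finite value or vanishes.
Limit = -1.

Final answer: -1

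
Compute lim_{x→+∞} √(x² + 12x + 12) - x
This is an ∞ − ∞ indeterminate form.
Multiply and divide by the conjugate √(x²+12x + 12) + x; the x² terms cancel, leaving (12x + 12)/(√(x²+12x + 12)+x) → 12/2 = 6.
Limit = 6.

Final answer: 6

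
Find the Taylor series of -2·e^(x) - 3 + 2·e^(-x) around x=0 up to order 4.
-2·x^3/3 - 4·x - 3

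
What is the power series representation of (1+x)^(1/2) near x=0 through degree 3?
x^3/16 - x^2/8 + x/2 + 1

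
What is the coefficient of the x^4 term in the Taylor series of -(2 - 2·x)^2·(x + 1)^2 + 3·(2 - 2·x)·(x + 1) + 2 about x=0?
Expand to order 4: -(2 - 2·x)^2·(x + 1)^2 + 3·(2 - 2·x)·(x + 1) + 2 = -4·x^4 + 2·x^2 + 4 + O(x^5).
The coefficient of x^4 is -4.

Final answer: -4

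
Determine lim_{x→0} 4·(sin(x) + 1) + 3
Direct substitution at x = 0 gives 7.

Final answer: 7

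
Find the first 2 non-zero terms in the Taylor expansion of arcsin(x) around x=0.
x^3/6 + x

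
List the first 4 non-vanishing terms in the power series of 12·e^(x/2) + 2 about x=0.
x^3/4 + 3·x^2/2 + 6·x + 14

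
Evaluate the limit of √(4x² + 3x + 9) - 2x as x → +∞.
As x → +∞: multiply by the conjugate to get (3x+9)/(√(4x²+3x+9)+2x); the denominator ~ 4x, so the limit is 3/4.
Limit = 3/4.

Final answer: 3/4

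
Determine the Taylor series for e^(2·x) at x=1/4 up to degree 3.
e^(1/2) + 2·e^(1/2)·(x - 1/4) + 2·e^(1/2)·(x - 1/4)^2 + 4·e^(1/2)·(x - 1/4)^3/3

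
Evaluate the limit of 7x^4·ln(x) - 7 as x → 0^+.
The product is a 0·∞ indeterminate form at x → 0⁺.
Rewrite the product as 7·ln(x) / x^(-4) and apply L'Hôpital, or use the standard hierarchy x^(-4) ≫ |ln x| as x → 0⁺.
The indeterminate product → 0, so the limit = -7.

Final answer: -7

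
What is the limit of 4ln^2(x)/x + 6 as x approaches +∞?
The quotient is an ∞/∞ indeterminate form as x → +∞.
The polynomial denominator x dominates the logarithmic numerator (any positive power of x ≫ ln^2(x) as x → ∞), so the quotient → 0.
Adding the constant: 0 + 6 = 6. Limit = 6.

Final answer: 6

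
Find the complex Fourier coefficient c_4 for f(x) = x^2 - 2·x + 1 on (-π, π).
Compute the real Fourier coefficients first: a_4 = 1/4, b_4 = 1.
Then c_4 = (a_4 − i·b_4)/2 = 1/8 - i/2.

Final answer: 1/8 - i/2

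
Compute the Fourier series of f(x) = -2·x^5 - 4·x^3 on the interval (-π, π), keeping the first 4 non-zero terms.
(-432 - 4·π^4 + 72·π^2)·sin(x) + (-6·π^2 + 9 + 2·π^4)·sin(2·x) + (-4·π^4/3 - 16/81 + 8·π^2/27)·sin(3·x) + (-9/32 + 3·π^2/4 + π^4)·sin(4·x)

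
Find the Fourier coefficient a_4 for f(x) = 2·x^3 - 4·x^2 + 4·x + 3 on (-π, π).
a_4 = (1/π) ∫_{-π}^{π} f(x)·cos(4x) dx.
Evaluate the integral (use parity and integration by parts as needed): a_4 = -1.

Final answer: -1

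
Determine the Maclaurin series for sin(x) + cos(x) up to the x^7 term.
-x^7/5040 - x^6/720 + x^5/120 + x^4/24 - x^3/6 - x^2/2 + x + 1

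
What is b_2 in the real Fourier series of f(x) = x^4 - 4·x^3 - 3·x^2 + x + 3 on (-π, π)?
b_2 = (1/π) ∫_{-π}^{π} f(x)·sin(2x) dx.
Evaluate the integral (use parity and integration by parts as needed): b_2 = -7 + 4·π^2.

Final answer: -7 + 4·π^2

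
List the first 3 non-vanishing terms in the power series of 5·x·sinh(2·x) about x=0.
4·x^6/3 + 20·x^4/3 + 10·x^2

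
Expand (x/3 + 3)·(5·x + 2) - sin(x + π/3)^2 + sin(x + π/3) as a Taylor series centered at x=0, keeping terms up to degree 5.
x^5·(1/240 - √(3)/15) + x^4·(-1/6 + √(3)/48) + x^3·(-1/12 + √(3)/3) + x^2·(13/6 - √(3)/4) + x·(97/6 - √(3)/2) + √(3)/2 + 21/4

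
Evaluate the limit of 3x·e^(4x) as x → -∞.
This is a 0·∞ indeterminate form at x → -∞.
Rewrite the product as 3x / e^(-4x) (an ∞/∞ form) and apply L'Hôpital, or use the standard hierarchy e^(4|x|) ≫ |x| as x → -∞.
The indeterminate product → 0, so the limit = 0.

Final answer: 0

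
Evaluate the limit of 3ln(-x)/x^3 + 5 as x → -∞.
The quotient is an ∞/∞ indeterminate form as x → -∞.
Compare growth rates of the dominant terms (exponentials ≫ polynomials ≫ logarithms), or apply L'Hôpital's rule; the quotient → 0.
Adding the constant: 0 + 5 = 5. Limit = 5.

Final answer: 5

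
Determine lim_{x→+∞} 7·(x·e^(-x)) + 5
Evaluate the dominant behaviour as x → +∞; each term tends to a finite value or vanishes.
Limit = 5.

Final answer: 5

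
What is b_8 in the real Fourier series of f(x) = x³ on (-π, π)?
b_8 = (1/π) ∫_{-π}^{π} f(x)·sin(8x) dx.
Evaluate the integral (use parity and integration by parts as needed): b_8 = 3/128 - π^2/4.

Final answer: 3/128 - π^2/4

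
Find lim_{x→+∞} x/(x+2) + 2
Evaluate the dominant behaviour as x → +∞; each term tends to a finite value or vanishes.
Limit = 3.

Final answer: 3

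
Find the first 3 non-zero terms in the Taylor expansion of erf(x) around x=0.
x^5/(5·√(π)) - 2·x^3/(3·√(π)) + 2·x/√(π)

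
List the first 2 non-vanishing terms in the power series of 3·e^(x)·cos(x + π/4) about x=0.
-3·√(2)·x^2/2 + 3·√(2)/2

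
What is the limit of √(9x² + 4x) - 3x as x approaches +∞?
As x → +∞: multiply by the conjugate to get (4x)/(√(9x²+4x)+3x); the denominator ~ 6x, so the limit is 4/6 = 2/3.
Limit = 2/3.

Final answer: 2/3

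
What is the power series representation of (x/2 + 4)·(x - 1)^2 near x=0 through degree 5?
x^3/2 + 3·x^2 - 15·x/2 + 4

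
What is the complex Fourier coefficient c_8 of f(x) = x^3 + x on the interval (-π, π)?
Compute the real Fourier coefficients first: a_8 = 0, b_8 = -π^2/4 - 29/128.
Then c_8 = (a_8 − i·b_8)/2 = 29·i/256 + i·π^2/8.

Final answer: 29·i/256 + i·π^2/8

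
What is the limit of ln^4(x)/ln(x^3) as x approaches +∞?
This is an ∞/∞ indeterminate form as x → +∞.
Write ln(x^3) = 3·ln(x), reducing the quotient to ln^3(x)/3 → ∞.
Limit = ∞.

Final answer: ∞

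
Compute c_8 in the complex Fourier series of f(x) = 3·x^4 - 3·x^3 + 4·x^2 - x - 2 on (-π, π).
Compute the real Fourier coefficients first: a_8 = 55/256 + 3·π^2/8, b_8 = 23/128 + 3·π^2/4.
Then c_8 = (a_8 − i·b_8)/2 = 55/512 + 3·π^2/16 - 3·i·π^2/8 - 23·i/256.

Final answer: 55/512 + 3·π^2/16 - 3·i·π^2/8 - 23·i/256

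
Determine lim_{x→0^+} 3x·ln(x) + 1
The product is a 0·∞ indeterminate form at x → 0⁺.
Rewrite the product as 3·ln(x) / x^(-1) and apply L'Hôpital, or use the standard hierarchy x^(-1) ≫ |ln x| as x → 0⁺.
The indeterminate product → 0, so the limit = 1.

Final answer: 1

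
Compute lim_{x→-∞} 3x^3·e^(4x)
This is a 0·∞ indeterminate form at x → -∞.
Rewrite the product as 3x^3 / e^(-4x) (an ∞/∞ form) and apply L'Hôpital, or use the standard hierarchy e^(4|x|) ≫ |x^3| as x → -∞.
The indeterminate product → 0, so the limit = 0.

Final answer: 0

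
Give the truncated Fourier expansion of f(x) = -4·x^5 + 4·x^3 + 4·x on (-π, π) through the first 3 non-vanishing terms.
(-1000 - 8·π^4 + 168·π^2)·sin(x) + (-24·π^2 + 32 + 4·π^4)·sin(2·x) + (-8·π^4/3 - 248/81 + 232·π^2/27)·sin(3·x)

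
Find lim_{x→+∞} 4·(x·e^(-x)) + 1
Evaluate the dominant behaviour as x → +∞; each term tends to a finite value or vanishes.
Limit = 1.

Final answer: 1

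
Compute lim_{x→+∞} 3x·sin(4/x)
As x → +∞: let u = 4/x → 0⁺; then 3·x·sin(4/x) = 3·4·sin(u)/u → 3·4·1 = 12.
Limit = 12.

Final answer: 12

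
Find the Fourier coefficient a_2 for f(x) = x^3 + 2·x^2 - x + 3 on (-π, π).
a_2 = (1/π) ∫_{-π}^{π} f(x)·cos(2x) dx.
Evaluate the integral (use parity and integration by parts as needed): a_2 = 2.

Final answer: 2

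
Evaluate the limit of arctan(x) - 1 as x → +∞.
Evaluate the dominant behaviour as x → +∞; each term tends to a finite value or vanishes.
Limit = -1 + π/2.

Final answer: -1 + π/2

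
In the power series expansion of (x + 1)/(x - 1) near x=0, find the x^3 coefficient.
Expand to order 3: (x + 1)/(x - 1) = -2·x^3 - 2·x^2 - 2·x - 1 + O(x^4).
The coefficient of x^3 is -2.

Final answer: -2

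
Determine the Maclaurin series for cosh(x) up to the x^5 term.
x^4/24 + x^2/2 + 1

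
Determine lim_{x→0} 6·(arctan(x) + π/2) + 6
Direct substitution at x = 0 gives 6 + 3·π.

Final answer: 6 + 3·π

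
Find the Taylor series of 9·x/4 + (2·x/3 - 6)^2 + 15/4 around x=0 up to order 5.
4·x^2/9 - 23·x/4 + 159/4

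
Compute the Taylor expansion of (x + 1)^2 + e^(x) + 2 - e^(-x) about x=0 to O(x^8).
x^7/2520 + x^5/60 + x^3/3 + x^2 + 4·x + 3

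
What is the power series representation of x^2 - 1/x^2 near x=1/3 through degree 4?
-80/9 + 164·(x - 1/3)/3 - 242·(x - 1/3)^2 + 972·(x - 1/3)^3 - 3645·(x - 1/3)^4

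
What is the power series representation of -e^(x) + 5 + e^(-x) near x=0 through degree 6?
-x^5/60 - x^3/3 - 2·x + 5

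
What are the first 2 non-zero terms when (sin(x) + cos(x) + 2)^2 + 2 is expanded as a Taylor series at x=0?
6·x + 11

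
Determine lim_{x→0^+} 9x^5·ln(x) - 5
The product is a 0·∞ indeterminate form at x → 0⁺.
Rewrite the product as 9·ln(x) / x^(-5) and apply L'Hôpital, or use the standard hierarchy x^(-5) ≫ |ln x| as x → 0⁺.
The indeterminate product → 0, so the limit = -5.

Final answer: -5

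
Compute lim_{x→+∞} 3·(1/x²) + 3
Evaluate the dominant behaviour as x → +∞; each term tends to a finite value or vanishes.
Limit = 3.

Final answer: 3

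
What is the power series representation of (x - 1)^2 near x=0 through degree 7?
x^2 - 2·x + 1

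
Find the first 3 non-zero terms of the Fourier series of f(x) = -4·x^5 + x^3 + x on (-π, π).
(-970 - 8·π^4 + 162·π^2)·sin(x) + (-21·π^2 + 61/2 + 4·π^4)·sin(2·x) + (-8·π^4/3 - 302/81 + 178·π^2/27)·sin(3·x)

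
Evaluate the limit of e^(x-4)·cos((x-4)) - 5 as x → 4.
Direct substitution at x = 4 gives -4.

Final answer: -4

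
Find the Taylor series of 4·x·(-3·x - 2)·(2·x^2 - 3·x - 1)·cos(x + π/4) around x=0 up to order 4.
-91·√(2)·x^4/3 - 10·√(2)·x^3 + 14·√(2)·x^2 + 4·√(2)·x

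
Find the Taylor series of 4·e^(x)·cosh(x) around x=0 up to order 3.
8·x^3/3 + 4·x^2 + 4·x + 4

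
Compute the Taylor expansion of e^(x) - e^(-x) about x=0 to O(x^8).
x^7/2520 + x^5/60 + x^3/3 + 2·x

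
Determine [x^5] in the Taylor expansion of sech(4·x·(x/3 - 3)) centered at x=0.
Expand to order 5: sech(4·x·(x/3 - 3)) = -1920·x^5 + 38872·x^4/9 + 16·x^3 - 72·x^2 + 1 + O(x^6).
The coefficient of x^5 is -1920.

Final answer: -1920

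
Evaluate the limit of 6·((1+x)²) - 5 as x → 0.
Direct substitution at x = 0 gives 1.

Final answer: 1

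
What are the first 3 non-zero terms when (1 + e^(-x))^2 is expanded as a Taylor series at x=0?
3·x^2 - 4·x + 4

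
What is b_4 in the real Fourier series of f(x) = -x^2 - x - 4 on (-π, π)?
b_4 = (1/π) ∫_{-π}^{π} f(x)·sin(4x) dx.
Evaluate the integral (use parity and integration by parts as needed): b_4 = 1/2.

Final answer: 1/2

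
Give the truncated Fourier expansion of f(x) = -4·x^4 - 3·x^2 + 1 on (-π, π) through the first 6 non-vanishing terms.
(-180 + 32·π^2)·cos(x) + (9 - 8·π^2)·cos(2·x) + (-28/27 + 32·π^2/9)·cos(3·x) - 2·π^2·cos(4·x) + (108/625 + 32·π^2/25)·cos(5·x) - 4·π^4/5 - π^2 + 1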